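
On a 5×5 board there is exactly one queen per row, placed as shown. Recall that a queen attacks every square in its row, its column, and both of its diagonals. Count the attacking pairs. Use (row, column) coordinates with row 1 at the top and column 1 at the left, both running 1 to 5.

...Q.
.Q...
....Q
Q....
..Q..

Same diagonal: (1,4)–(4,1) (|1−4| = |4−1| = 3); (3,5)–(5,3) (|3−5| = |5−3| = 2).
Total attacking pairs: 2.

2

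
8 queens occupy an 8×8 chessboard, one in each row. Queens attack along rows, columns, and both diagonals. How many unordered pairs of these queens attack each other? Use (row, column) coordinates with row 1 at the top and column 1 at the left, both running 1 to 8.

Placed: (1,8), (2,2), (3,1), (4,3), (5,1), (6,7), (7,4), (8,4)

Same column: (3,1)–(5,1) (column 1); (7,4)–(8,4) (column 4).
Same diagonal: (2,2)–(3,1) (|2−3| = |2−1| = 1); (5,1)–(8,4) (|5−8| = |1−4| = 3).
Total attacking pairs: 4.

4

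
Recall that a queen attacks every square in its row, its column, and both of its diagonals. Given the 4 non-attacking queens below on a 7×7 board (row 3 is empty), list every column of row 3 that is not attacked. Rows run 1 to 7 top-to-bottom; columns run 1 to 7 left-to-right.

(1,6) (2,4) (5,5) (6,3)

columns 1, 2

(1,6) attacks row 3 at column 6 and diagonals 4.
(2,4) attacks row 3 at column 4 and diagonals 3, 5.
(5,5) attacks row 3 at column 5 and diagonals 3, 7.
(6,3) attacks row 3 at column 3 and diagonals 6.
Attacked columns: {3, 4, 5, 6, 7}. Safe: {1, 2}.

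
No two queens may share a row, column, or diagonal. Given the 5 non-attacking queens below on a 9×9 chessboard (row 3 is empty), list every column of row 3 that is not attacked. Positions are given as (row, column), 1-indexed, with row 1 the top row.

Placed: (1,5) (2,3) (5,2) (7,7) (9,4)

(1,5) attacks row 3 at column 5 and diagonals 3, 7.
(2,3) attacks row 3 at column 3 and diagonals 2, 4.
(5,2) attacks row 3 at column 2 and diagonals 4.
(7,7) attacks row 3 at column 7 and diagonals 3.
(9,4) attacks row 3 at column 4.
Attacked columns: {2, 3, 4, 5, 7}. Safe: {1, 6, 8, 9}.

columns 1, 6, 8, 9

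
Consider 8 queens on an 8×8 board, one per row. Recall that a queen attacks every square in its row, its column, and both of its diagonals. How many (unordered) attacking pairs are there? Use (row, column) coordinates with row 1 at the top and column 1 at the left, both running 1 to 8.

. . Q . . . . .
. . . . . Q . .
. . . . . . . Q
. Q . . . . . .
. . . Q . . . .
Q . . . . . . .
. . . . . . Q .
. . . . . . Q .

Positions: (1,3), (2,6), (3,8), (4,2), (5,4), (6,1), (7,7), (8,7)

Same column: (7,7)–(8,7) (column 7).
Same diagonal: (5,4)–(8,7) (|5−8| = |4−7| = 3).
Total attacking pairs: 2.

2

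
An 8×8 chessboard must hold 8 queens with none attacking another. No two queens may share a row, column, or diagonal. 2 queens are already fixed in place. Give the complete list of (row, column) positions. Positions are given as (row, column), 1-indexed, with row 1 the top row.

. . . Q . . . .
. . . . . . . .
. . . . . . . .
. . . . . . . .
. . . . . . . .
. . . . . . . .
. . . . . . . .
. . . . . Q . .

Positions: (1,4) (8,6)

(1,4) (2,2) (3,8) (4,5) (5,7) (6,1) (7,3) (8,6)

Row 2: attacked by (1,4)→{3,4,5}; (8,6)→{6}. Safe: 1, 2, 7, 8. Place at column 2.
Row 3: attacked by (1,4)→{2,4,6}; (2,2)→{1,2,3}; (8,6)→{1,6}. Safe: 5, 7, 8. Place at column 8.
Row 4: attacked by (1,4)→{1,4,7}; (2,2)→{2,4}; (3,8)→{7,8}; (8,6)→{2,6}. Safe: 3, 5. Place at column 5.
Row 5: attacked by (1,4)→{4,8}; (2,2)→{2,5}; (3,8)→{6,8}; (4,5)→{4,5,6}; (8,6)→{3,6}. Safe: 1, 7. Place at column 7.
Row 6: attacked by (1,4)→{4}; (2,2)→{2,6}; (3,8)→{5,8}; (4,5)→{3,5,7}; (5,7)→{6,7,8}; (8,6)→{4,6,8}. Safe: 1. Place at column 1.
Row 7: attacked by (1,4)→{4}; (2,2)→{2,7}; (3,8)→{4,8}; (4,5)→{2,5,8}; (5,7)→{5,7}; (6,1)→{1,2}; (8,6)→{5,6,7}. Safe: 3. Place at column 3.
Columns [4, 2, 8, 5, 7, 1, 3, 6], r−c [-3, 0, -5, -1, -2, 5, 4, 2], r+c [5, 4, 11, 9, 12, 7, 10, 14] are all distinct, so no two queens attack.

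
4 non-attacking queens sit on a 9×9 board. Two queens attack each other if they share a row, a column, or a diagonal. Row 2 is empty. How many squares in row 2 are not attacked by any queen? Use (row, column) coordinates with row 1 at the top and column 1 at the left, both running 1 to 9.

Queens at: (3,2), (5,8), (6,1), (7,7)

(3,2) attacks row 2 at column 2 and diagonals 1, 3.
(5,8) attacks row 2 at column 8 and diagonals 5.
(6,1) attacks row 2 at column 1 and diagonals 5.
(7,7) attacks row 2 at column 7 and diagonals 2.
Attacked columns: {1, 2, 3, 5, 7, 8}. Safe: {4, 6, 9}.

3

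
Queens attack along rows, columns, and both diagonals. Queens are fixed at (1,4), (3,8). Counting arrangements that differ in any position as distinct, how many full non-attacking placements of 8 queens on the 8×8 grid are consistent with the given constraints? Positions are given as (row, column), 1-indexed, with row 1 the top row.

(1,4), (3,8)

Branch on row 2: col 1 → 0; col 2 → 2; col 6 → 2.
Sum: 0 + 2 + 2 = 4.

4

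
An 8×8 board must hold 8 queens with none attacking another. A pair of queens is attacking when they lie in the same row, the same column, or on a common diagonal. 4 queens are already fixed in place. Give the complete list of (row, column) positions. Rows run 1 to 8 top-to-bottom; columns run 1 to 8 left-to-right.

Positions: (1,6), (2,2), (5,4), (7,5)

(1,6) (2,2) (3,7) (4,1) (5,4) (6,8) (7,5) (8,3)

Row 3: attacked by (1,6)→{4,6,8}; (2,2)→{1,2,3}; (5,4)→{2,4,6}; (7,5)→{1,5}. Safe: 7. Place at column 7.
Row 4: attacked by (1,6)→{3,6}; (2,2)→{2,4}; (3,7)→{6,7,8}; (5,4)→{3,4,5}; (7,5)→{2,5,8}. Safe: 1. Place at column 1.
Row 6: attacked by (1,6)→{1,6}; (2,2)→{2,6}; (3,7)→{4,7}; (4,1)→{1,3}; (5,4)→{3,4,5}; (7,5)→{4,5,6}. Safe: 8. Place at column 8.
Row 8: attacked by (1,6)→{6}; (2,2)→{2,8}; (3,7)→{2,7}; (4,1)→{1,5}; (5,4)→{1,4,7}; (6,8)→{6,8}; (7,5)→{4,5,6}. Safe: 3. Place at column 3.
Columns [6, 2, 7, 1, 4, 8, 5, 3], r−c [-5, 0, -4, 3, 1, -2, 2, 5], r+c [7, 4, 10, 5, 9, 14, 12, 11] are all distinct, so no two queens attack.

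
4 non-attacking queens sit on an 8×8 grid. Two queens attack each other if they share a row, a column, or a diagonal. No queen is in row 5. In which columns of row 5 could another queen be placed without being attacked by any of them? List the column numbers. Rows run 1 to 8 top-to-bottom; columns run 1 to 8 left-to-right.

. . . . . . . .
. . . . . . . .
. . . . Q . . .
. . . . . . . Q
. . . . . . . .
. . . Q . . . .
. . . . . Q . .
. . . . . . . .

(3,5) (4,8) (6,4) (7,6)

(3,5) attacks row 5 at column 5 and diagonals 3, 7.
(4,8) attacks row 5 at column 8 and diagonals 7.
(6,4) attacks row 5 at column 4 and diagonals 3, 5.
(7,6) attacks row 5 at column 6 and diagonals 4, 8.
Attacked columns: {3, 4, 5, 6, 7, 8}. Safe: {1, 2}.

columns 1, 2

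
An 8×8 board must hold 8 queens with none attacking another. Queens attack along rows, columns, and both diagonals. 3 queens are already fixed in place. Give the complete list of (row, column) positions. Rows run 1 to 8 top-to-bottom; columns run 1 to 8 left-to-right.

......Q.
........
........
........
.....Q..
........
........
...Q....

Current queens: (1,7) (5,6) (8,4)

(1,7) (2,5) (3,3) (4,1) (5,6) (6,8) (7,2) (8,4)

Row 2: attacked by (1,7)→{6,7,8}; (5,6)→{3,6}; (8,4)→{4}. Safe: 1, 2, 5. Place at column 5.
Row 3: attacked by (1,7)→{5,7}; (2,5)→{4,5,6}; (5,6)→{4,6,8}; (8,4)→{4}. Safe: 1, 2, 3. Place at column 3.
Row 4: attacked by (1,7)→{4,7}; (2,5)→{3,5,7}; (3,3)→{2,3,4}; (5,6)→{5,6,7}; (8,4)→{4,8}. Safe: 1. Place at column 1.
Row 6: attacked by (1,7)→{2,7}; (2,5)→{1,5}; (3,3)→{3,6}; (4,1)→{1,3}; (5,6)→{5,6,7}; (8,4)→{2,4,6}. Safe: 8. Place at column 8.
Row 7: attacked by (1,7)→{1,7}; (2,5)→{5}; (3,3)→{3,7}; (4,1)→{1,4}; (5,6)→{4,6,8}; (6,8)→{7,8}; (8,4)→{3,4,5}. Safe: 2. Place at column 2.
Columns [7, 5, 3, 1, 6, 8, 2, 4], r−c [-6, -3, 0, 3, -1, -2, 5, 4], r+c [8, 7, 6, 5, 11, 14, 9, 12] are all distinct, so no two queens attack.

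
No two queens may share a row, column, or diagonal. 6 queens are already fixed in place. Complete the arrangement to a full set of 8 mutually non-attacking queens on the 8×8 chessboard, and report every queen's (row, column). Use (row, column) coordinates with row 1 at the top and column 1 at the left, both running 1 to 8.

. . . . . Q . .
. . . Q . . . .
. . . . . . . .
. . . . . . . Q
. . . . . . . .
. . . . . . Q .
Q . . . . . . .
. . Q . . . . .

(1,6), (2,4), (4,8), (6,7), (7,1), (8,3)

(1,6) (2,4) (3,2) (4,8) (5,5) (6,7) (7,1) (8,3)

Row 3: attacked by (1,6)→{4,6,8}; (2,4)→{3,4,5}; (4,8)→{7,8}; (6,7)→{4,7}; (7,1)→{1,5}; (8,3)→{3,8}. Safe: 2. Place at column 2.
Row 5: attacked by (1,6)→{2,6}; (2,4)→{1,4,7}; (3,2)→{2,4}; (4,8)→{7,8}; (6,7)→{6,7,8}; (7,1)→{1,3}; (8,3)→{3,6}. Safe: 5. Place at column 5.
Columns [6, 4, 2, 8, 5, 7, 1, 3], r−c [-5, -2, 1, -4, 0, -1, 6, 5], r+c [7, 6, 5, 12, 10, 13, 8, 11] are all distinct, so no two queens attack.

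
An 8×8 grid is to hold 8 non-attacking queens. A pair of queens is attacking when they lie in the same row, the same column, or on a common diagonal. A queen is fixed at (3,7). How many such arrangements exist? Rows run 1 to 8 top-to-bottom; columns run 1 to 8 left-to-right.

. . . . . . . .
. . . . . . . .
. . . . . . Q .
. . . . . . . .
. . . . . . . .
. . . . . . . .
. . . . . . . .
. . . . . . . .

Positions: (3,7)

14

Branch on row 1: col 1 → 0; col 2 → 2; col 3 → 2; col 4 → 3; col 6 → 7; col 8 → 0.
Sum: 0 + 2 + 2 + 3 + 7 + 0 = 14.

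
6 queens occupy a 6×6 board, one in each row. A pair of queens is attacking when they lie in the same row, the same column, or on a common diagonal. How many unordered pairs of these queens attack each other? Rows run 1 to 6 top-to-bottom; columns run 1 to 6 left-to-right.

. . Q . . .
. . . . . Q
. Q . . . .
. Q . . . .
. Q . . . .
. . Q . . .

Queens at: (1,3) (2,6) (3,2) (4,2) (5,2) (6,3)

5

Same column: (1,3)–(6,3) (column 3); (3,2)–(4,2) (column 2); (3,2)–(5,2) (column 2); (4,2)–(5,2) (column 2).
Same diagonal: (5,2)–(6,3) (|5−6| = |2−3| = 1).
Total attacking pairs: 5.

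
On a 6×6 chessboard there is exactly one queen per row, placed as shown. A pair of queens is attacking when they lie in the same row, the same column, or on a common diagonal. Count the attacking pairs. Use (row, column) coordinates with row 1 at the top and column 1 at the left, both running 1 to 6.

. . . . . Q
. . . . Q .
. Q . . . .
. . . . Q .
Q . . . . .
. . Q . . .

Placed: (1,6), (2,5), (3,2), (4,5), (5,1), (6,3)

3

Same column: (2,5)–(4,5) (column 5).
Same diagonal: (1,6)–(2,5) (|1−2| = |6−5| = 1); (4,5)–(6,3) (|4−6| = |5−3| = 2).
Total attacking pairs: 3.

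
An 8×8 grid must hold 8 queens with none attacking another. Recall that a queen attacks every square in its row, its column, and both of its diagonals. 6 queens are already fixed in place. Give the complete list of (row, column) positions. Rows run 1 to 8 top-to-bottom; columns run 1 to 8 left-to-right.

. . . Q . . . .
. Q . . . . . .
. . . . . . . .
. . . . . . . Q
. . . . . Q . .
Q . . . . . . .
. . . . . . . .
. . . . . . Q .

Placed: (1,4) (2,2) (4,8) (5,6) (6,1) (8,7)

(1,4) (2,2) (3,5) (4,8) (5,6) (6,1) (7,3) (8,7)

Row 3: attacked by (1,4)→{2,4,6}; (2,2)→{1,2,3}; (4,8)→{7,8}; (5,6)→{4,6,8}; (6,1)→{1,4}; (8,7)→{2,7}. Safe: 5. Place at column 5.
Row 7: attacked by (1,4)→{4}; (2,2)→{2,7}; (3,5)→{1,5}; (4,8)→{5,8}; (5,6)→{4,6,8}; (6,1)→{1,2}; (8,7)→{6,7,8}. Safe: 3. Place at column 3.
Columns [4, 2, 5, 8, 6, 1, 3, 7], r−c [-3, 0, -2, -4, -1, 5, 4, 1], r+c [5, 4, 8, 12, 11, 7, 10, 15] are all distinct, so no two queens attack.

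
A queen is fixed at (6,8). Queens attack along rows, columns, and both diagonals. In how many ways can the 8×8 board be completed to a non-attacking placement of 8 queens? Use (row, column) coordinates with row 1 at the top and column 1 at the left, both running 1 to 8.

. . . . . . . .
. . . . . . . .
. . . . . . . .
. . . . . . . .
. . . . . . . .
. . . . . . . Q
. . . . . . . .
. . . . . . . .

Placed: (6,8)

16

Branch on row 1: col 1 → 0; col 2 → 3; col 4 → 4; col 5 → 4; col 6 → 4; col 7 → 1.
Sum: 0 + 3 + 4 + 4 + 4 + 1 = 16.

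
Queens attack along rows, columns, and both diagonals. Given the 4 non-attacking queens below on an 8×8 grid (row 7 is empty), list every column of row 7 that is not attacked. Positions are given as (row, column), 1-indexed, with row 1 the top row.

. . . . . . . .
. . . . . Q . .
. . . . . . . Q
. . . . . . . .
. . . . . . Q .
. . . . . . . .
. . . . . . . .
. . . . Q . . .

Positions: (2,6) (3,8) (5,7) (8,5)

columns 2, 3

(2,6) attacks row 7 at column 6 and diagonals 1.
(3,8) attacks row 7 at column 8 and diagonals 4.
(5,7) attacks row 7 at column 7 and diagonals 5.
(8,5) attacks row 7 at column 5 and diagonals 4, 6.
Attacked columns: {1, 4, 5, 6, 7, 8}. Safe: {2, 3}.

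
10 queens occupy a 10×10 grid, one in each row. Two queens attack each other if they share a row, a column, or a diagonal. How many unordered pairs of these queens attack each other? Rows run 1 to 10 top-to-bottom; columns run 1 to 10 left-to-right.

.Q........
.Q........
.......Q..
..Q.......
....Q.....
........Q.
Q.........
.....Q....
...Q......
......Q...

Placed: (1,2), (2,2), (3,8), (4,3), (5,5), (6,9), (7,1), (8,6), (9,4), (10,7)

Same column: (1,2)–(2,2) (column 2).
Same diagonal: (2,2)–(5,5) (|2−5| = |2−5| = 3).
Total attacking pairs: 2.

2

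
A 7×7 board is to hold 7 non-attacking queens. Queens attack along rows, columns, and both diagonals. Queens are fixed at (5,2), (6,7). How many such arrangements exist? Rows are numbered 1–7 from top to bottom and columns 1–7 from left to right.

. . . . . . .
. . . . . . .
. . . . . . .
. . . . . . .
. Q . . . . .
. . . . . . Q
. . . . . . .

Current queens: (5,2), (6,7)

3

Branch on row 1: col 1 → 0; col 3 → 1; col 4 → 1; col 5 → 1.
Sum: 0 + 1 + 1 + 1 = 3.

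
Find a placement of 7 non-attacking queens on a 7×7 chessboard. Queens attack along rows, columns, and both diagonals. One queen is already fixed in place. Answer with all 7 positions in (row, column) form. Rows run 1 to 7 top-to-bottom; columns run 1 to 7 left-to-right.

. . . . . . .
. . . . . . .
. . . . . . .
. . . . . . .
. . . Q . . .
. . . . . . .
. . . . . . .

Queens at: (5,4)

(1,2) (2,6) (3,3) (4,7) (5,4) (6,1) (7,5)

Row 1: attacked by (5,4)→{4}. Safe: 1, 2, 3, 5, 6, 7. Place at column 2.
Row 2: attacked by (1,2)→{1,2,3}; (5,4)→{1,4,7}. Safe: 5, 6. Place at column 6.
Row 3: attacked by (1,2)→{2,4}; (2,6)→{5,6,7}; (5,4)→{2,4,6}. Safe: 1, 3. Place at column 3.
Row 4: attacked by (1,2)→{2,5}; (2,6)→{4,6}; (3,3)→{2,3,4}; (5,4)→{3,4,5}. Safe: 1, 7. Place at column 7.
Row 6: attacked by (1,2)→{2,7}; (2,6)→{2,6}; (3,3)→{3,6}; (4,7)→{5,7}; (5,4)→{3,4,5}. Safe: 1. Place at column 1.
Row 7: attacked by (1,2)→{2}; (2,6)→{1,6}; (3,3)→{3,7}; (4,7)→{4,7}; (5,4)→{2,4,6}; (6,1)→{1,2}. Safe: 5. Place at column 5.
Columns [2, 6, 3, 7, 4, 1, 5], r−c [-1, -4, 0, -3, 1, 5, 2], r+c [3, 8, 6, 11, 9, 7, 12] are all distinct, so no two queens attack.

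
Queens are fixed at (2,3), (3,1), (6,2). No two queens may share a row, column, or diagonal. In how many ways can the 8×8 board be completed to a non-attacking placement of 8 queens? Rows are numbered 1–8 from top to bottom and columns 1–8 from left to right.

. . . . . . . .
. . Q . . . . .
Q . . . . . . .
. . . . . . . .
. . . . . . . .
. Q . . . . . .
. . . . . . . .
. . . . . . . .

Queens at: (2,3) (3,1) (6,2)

Branch on row 1: col 5 → 1; col 6 → 2; col 8 → 0.
Sum: 1 + 2 + 0 = 3.

3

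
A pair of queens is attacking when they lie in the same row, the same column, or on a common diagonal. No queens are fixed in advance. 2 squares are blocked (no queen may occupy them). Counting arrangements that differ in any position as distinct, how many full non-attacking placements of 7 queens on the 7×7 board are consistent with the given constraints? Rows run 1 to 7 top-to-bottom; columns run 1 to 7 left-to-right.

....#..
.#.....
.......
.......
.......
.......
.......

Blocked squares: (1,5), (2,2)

31

Branch on row 1: col 1 → 4; col 2 → 7; col 3 → 6; col 4 → 5; col 6 → 6; col 7 → 3.
Sum: 4 + 7 + 6 + 5 + 6 + 3 = 31.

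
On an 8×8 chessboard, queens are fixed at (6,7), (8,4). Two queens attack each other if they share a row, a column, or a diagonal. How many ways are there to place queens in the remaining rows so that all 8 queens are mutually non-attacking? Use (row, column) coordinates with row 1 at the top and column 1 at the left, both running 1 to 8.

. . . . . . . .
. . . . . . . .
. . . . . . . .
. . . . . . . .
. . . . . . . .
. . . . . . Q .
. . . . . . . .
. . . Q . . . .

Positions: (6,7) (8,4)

3

Branch on row 1: col 1 → 1; col 3 → 1; col 5 → 1; col 6 → 0; col 8 → 0.
Sum: 1 + 1 + 1 + 0 + 0 = 3.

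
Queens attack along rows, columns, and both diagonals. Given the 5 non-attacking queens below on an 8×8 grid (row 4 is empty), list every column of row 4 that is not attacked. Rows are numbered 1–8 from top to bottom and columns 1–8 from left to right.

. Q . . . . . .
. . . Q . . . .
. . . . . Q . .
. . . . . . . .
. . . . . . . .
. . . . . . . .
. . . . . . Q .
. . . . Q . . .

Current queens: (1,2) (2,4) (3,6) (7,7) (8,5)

columns 3, 8

(1,2) attacks row 4 at column 2 and diagonals 5.
(2,4) attacks row 4 at column 4 and diagonals 2, 6.
(3,6) attacks row 4 at column 6 and diagonals 5, 7.
(7,7) attacks row 4 at column 7 and diagonals 4.
(8,5) attacks row 4 at column 5 and diagonals 1.
Attacked columns: {1, 2, 4, 5, 6, 7}. Safe: {3, 8}.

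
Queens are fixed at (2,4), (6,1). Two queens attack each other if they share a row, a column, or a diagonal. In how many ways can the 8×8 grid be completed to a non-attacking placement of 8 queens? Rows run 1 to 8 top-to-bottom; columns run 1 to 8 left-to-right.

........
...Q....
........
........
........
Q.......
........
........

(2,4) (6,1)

Branch on row 1: col 2 → 1; col 7 → 2; col 8 → 0.
Sum: 1 + 2 + 0 = 3.

3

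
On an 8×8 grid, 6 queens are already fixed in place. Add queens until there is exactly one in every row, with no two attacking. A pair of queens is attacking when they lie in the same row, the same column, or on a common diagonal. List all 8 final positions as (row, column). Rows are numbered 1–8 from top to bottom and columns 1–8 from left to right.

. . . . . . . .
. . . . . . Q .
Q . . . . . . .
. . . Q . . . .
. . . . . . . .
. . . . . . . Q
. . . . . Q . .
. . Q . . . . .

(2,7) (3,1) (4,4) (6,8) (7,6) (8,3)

(1,5) (2,7) (3,1) (4,4) (5,2) (6,8) (7,6) (8,3)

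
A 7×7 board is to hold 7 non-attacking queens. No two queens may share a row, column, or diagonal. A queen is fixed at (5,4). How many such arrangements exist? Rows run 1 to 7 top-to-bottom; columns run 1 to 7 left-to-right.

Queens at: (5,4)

Branch on row 1: col 1 → 0; col 2 → 1; col 3 → 1; col 5 → 1; col 6 → 1; col 7 → 0.
Sum: 0 + 1 + 1 + 1 + 1 + 0 = 4.

4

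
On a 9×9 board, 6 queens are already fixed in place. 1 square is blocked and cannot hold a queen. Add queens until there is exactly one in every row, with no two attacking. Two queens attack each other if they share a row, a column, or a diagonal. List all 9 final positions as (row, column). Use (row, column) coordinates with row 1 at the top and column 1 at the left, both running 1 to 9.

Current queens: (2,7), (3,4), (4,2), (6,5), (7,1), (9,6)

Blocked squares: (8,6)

Row 1: attacked by (2,7)→{6,7,8}; (3,4)→{2,4,6}; (4,2)→{2,5}; (6,5)→{5}; (7,1)→{1,7}; (9,6)→{6}. Safe: 3, 9. Place at column 3.
Row 5: attacked by (1,3)→{3,7}; (2,7)→{4,7}; (3,4)→{2,4,6}; (4,2)→{1,2,3}; (6,5)→{4,5,6}; (7,1)→{1,3}; (9,6)→{2,6}. Safe: 8, 9. Place at column 9.
Row 8: attacked by (1,3)→{3}; (2,7)→{1,7}; (3,4)→{4,9}; (4,2)→{2,6}; (5,9)→{6,9}; (6,5)→{3,5,7}; (7,1)→{1,2}; (9,6)→{5,6,7}. Blocked: 6. Safe: 8. Place at column 8.
Columns [3, 7, 4, 2, 9, 5, 1, 8, 6], r−c [-2, -5, -1, 2, -4, 1, 6, 0, 3], r+c [4, 9, 7, 6, 14, 11, 8, 16, 15] are all distinct, so no two queens attack.

(1,3) (2,7) (3,4) (4,2) (5,9) (6,5) (7,1) (8,8) (9,6)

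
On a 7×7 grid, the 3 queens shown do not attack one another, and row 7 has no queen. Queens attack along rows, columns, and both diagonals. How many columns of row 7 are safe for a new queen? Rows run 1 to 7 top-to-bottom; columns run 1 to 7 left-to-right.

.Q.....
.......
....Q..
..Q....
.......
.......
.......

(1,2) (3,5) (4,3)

2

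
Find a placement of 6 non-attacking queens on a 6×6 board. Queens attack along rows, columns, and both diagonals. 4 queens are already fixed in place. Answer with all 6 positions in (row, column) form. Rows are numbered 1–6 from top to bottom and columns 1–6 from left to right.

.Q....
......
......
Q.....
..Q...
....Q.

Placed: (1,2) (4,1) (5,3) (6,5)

Row 2: attacked by (1,2)→{1,2,3}; (4,1)→{1,3}; (5,3)→{3,6}; (6,5)→{1,5}. Safe: 4. Place at column 4.
Row 3: attacked by (1,2)→{2,4}; (2,4)→{3,4,5}; (4,1)→{1,2}; (5,3)→{1,3,5}; (6,5)→{2,5}. Safe: 6. Place at column 6.
Columns [2, 4, 6, 1, 3, 5], r−c [-1, -2, -3, 3, 2, 1], r+c [3, 6, 9, 5, 8, 11] are all distinct, so no two queens attack.

(1,2) (2,4) (3,6) (4,1) (5,3) (6,5)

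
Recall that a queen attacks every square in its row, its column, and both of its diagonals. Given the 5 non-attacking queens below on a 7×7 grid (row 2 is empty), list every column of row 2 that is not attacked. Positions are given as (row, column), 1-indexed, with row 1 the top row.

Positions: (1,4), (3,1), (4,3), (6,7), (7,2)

columns 6

(1,4) attacks row 2 at column 4 and diagonals 3, 5.
(3,1) attacks row 2 at column 1 and diagonals 2.
(4,3) attacks row 2 at column 3 and diagonals 1, 5.
(6,7) attacks row 2 at column 7 and diagonals 3.
(7,2) attacks row 2 at column 2 and diagonals 7.
Attacked columns: {1, 2, 3, 4, 5, 7}. Safe: {6}.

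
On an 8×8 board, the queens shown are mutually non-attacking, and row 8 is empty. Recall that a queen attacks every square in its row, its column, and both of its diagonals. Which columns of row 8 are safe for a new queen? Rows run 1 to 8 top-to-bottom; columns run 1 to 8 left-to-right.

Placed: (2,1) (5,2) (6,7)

columns 3, 4, 6, 8

(2,1) attacks row 8 at column 1 and diagonals 7.
(5,2) attacks row 8 at column 2 and diagonals 5.
(6,7) attacks row 8 at column 7 and diagonals 5.
Attacked columns: {1, 2, 5, 7}. Safe: {3, 4, 6, 8}.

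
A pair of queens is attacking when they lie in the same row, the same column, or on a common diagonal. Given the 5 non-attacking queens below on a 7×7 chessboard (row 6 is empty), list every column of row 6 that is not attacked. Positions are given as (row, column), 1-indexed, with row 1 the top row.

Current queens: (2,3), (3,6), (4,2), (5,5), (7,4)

columns 1

(2,3) attacks row 6 at column 3 and diagonals 7.
(3,6) attacks row 6 at column 6 and diagonals 3.
(4,2) attacks row 6 at column 2 and diagonals 4.
(5,5) attacks row 6 at column 5 and diagonals 4, 6.
(7,4) attacks row 6 at column 4 and diagonals 3, 5.
Attacked columns: {2, 3, 4, 5, 6, 7}. Safe: {1}.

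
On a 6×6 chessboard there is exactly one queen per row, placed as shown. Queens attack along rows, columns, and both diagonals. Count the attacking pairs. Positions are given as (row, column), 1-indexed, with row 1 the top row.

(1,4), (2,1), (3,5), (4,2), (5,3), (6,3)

3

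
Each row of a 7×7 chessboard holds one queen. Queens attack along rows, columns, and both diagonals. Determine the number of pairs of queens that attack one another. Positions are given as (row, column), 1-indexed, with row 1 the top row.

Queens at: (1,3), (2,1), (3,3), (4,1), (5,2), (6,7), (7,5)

Same column: (1,3)–(3,3) (column 3); (2,1)–(4,1) (column 1).
Same diagonal: (4,1)–(5,2) (|4−5| = |1−2| = 1).
Total attacking pairs: 3.

3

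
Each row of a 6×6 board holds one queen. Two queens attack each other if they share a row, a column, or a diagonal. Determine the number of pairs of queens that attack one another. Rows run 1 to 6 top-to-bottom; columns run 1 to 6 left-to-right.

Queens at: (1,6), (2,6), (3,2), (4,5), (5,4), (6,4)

4

Same column: (1,6)–(2,6) (column 6); (5,4)–(6,4) (column 4).
Same diagonal: (3,2)–(5,4) (|3−5| = |2−4| = 2); (4,5)–(5,4) (|4−5| = |5−4| = 1).
Total attacking pairs: 4.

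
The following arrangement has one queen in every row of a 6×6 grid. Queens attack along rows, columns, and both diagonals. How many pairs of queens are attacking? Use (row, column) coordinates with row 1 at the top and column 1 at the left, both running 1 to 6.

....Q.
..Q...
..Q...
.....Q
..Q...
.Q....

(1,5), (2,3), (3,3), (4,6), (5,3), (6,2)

5

Same column: (2,3)–(3,3) (column 3); (2,3)–(5,3) (column 3); (3,3)–(5,3) (column 3).
Same diagonal: (1,5)–(3,3) (|1−3| = |5−3| = 2); (5,3)–(6,2) (|5−6| = |3−2| = 1).
Total attacking pairs: 5.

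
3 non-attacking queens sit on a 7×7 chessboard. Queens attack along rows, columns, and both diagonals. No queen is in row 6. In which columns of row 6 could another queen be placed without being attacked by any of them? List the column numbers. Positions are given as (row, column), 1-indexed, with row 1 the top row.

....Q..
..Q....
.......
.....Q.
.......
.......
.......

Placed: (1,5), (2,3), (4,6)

columns 1, 2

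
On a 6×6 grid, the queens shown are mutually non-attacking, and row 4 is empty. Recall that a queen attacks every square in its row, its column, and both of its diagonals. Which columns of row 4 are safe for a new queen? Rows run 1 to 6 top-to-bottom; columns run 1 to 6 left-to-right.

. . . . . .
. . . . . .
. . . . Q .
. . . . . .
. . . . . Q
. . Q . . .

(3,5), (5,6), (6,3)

columns 2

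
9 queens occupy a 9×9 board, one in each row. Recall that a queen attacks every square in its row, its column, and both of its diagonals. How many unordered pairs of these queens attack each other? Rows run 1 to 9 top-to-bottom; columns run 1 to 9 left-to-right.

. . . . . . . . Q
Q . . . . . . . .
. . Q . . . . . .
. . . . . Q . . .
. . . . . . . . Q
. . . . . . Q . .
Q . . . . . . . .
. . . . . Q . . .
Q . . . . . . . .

9

Same column: (1,9)–(5,9) (column 9); (2,1)–(7,1) (column 1); (2,1)–(9,1) (column 1); (4,6)–(8,6) (column 6); (7,1)–(9,1) (column 1).
Same diagonal: (1,9)–(4,6) (|1−4| = |9−6| = 3); (1,9)–(9,1) (|1−9| = |9−1| = 8); (4,6)–(9,1) (|4−9| = |6−1| = 5); (5,9)–(8,6) (|5−8| = |9−6| = 3).
Total attacking pairs: 9.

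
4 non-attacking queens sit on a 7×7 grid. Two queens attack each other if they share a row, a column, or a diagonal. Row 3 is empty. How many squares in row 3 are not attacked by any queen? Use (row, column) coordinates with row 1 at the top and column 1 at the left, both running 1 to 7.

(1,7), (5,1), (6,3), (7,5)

2

(1,7) attacks row 3 at column 7 and diagonals 5.
(5,1) attacks row 3 at column 1 and diagonals 3.
(6,3) attacks row 3 at column 3 and diagonals 6.
(7,5) attacks row 3 at column 5 and diagonals 1.
Attacked columns: {1, 3, 5, 6, 7}. Safe: {2, 4}.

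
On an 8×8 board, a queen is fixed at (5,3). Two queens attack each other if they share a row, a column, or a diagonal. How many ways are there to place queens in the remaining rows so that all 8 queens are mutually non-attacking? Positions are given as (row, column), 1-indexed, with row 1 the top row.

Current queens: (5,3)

Branch on row 1: col 1 → 1; col 2 → 3; col 4 → 0; col 5 → 6; col 6 → 2; col 8 → 0.
Sum: 1 + 3 + 0 + 6 + 2 + 0 = 12.

12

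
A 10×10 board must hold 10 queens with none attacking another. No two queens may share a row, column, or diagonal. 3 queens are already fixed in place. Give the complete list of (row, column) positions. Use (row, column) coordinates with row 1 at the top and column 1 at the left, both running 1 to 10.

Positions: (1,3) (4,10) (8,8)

(1,3) (2,6) (3,4) (4,10) (5,1) (6,9) (7,5) (8,8) (9,2) (10,7)

Row 2: attacked by (1,3)→{2,3,4}; (4,10)→{8,10}; (8,8)→{2,8}. Safe: 1, 5, 6, 7, 9. Place at column 6.
Row 3: attacked by (1,3)→{1,3,5}; (2,6)→{5,6,7}; (4,10)→{9,10}; (8,8)→{3,8}. Safe: 2, 4. Place at column 4.
Row 5: attacked by (1,3)→{3,7}; (2,6)→{3,6,9}; (3,4)→{2,4,6}; (4,10)→{9,10}; (8,8)→{5,8}. Safe: 1. Place at column 1.
Row 6: attacked by (1,3)→{3,8}; (2,6)→{2,6,10}; (3,4)→{1,4,7}; (4,10)→{8,10}; (5,1)→{1,2}; (8,8)→{6,8,10}. Safe: 5, 9. Place at column 9.
Row 7: attacked by (1,3)→{3,9}; (2,6)→{1,6}; (3,4)→{4,8}; (4,10)→{7,10}; (5,1)→{1,3}; (6,9)→{8,9,10}; (8,8)→{7,8,9}. Safe: 2, 5. Place at column 5.
Row 9: attacked by (1,3)→{3}; (2,6)→{6}; (3,4)→{4,10}; (4,10)→{5,10}; (5,1)→{1,5}; (6,9)→{6,9}; (7,5)→{3,5,7}; (8,8)→{7,8,9}. Safe: 2. Place at column 2.
Row 10: attacked by (1,3)→{3}; (2,6)→{6}; (3,4)→{4}; (4,10)→{4,10}; (5,1)→{1,6}; (6,9)→{5,9}; (7,5)→{2,5,8}; (8,8)→{6,8,10}; (9,2)→{1,2,3}. Safe: 7. Place at column 7.
Columns [3, 6, 4, 10, 1, 9, 5, 8, 2, 7], r−c [-2, -4, -1, -6, 4, -3, 2, 0, 7, 3], r+c [4, 8, 7, 14, 6, 15, 12, 16, 11, 17] are all distinct, so no two queens attack.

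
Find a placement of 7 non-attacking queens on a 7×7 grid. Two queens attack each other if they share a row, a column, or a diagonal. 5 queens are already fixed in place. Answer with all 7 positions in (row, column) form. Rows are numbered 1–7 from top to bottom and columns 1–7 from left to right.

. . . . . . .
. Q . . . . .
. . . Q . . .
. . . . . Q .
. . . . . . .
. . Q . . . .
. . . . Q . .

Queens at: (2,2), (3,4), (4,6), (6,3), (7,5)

(1,7) (2,2) (3,4) (4,6) (5,1) (6,3) (7,5)

Row 1: attacked by (2,2)→{1,2,3}; (3,4)→{2,4,6}; (4,6)→{3,6}; (6,3)→{3}; (7,5)→{5}. Safe: 7. Place at column 7.
Row 5: attacked by (1,7)→{3,7}; (2,2)→{2,5}; (3,4)→{2,4,6}; (4,6)→{5,6,7}; (6,3)→{2,3,4}; (7,5)→{3,5,7}. Safe: 1. Place at column 1.
Columns [7, 2, 4, 6, 1, 3, 5], r−c [-6, 0, -1, -2, 4, 3, 2], r+c [8, 4, 7, 10, 6, 9, 12] are all distinct, so no two queens attack.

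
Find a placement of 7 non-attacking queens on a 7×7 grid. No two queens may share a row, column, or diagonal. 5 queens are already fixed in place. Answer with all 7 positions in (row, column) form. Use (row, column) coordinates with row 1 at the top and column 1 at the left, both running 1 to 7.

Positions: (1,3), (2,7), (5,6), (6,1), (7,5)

(1,3) (2,7) (3,2) (4,4) (5,6) (6,1) (7,5)

Row 3: attacked by (1,3)→{1,3,5}; (2,7)→{6,7}; (5,6)→{4,6}; (6,1)→{1,4}; (7,5)→{1,5}. Safe: 2. Place at column 2.
Row 4: attacked by (1,3)→{3,6}; (2,7)→{5,7}; (3,2)→{1,2,3}; (5,6)→{5,6,7}; (6,1)→{1,3}; (7,5)→{2,5}. Safe: 4. Place at column 4.
Columns [3, 7, 2, 4, 6, 1, 5], r−c [-2, -5, 1, 0, -1, 5, 2], r+c [4, 9, 5, 8, 11, 7, 12] are all distinct, so no two queens attack.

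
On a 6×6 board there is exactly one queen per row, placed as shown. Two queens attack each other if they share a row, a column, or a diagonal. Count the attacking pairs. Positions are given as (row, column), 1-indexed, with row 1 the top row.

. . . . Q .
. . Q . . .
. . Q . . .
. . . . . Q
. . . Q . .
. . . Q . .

Same column: (2,3)–(3,3) (column 3); (5,4)–(6,4) (column 4).
Same diagonal: (1,5)–(3,3) (|1−3| = |5−3| = 2); (4,6)–(6,4) (|4−6| = |6−4| = 2).
Total attacking pairs: 4.

4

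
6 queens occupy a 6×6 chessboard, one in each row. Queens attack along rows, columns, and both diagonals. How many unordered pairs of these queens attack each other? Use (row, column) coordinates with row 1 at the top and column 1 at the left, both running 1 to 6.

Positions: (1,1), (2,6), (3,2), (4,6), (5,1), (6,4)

Same column: (1,1)–(5,1) (column 1); (2,6)–(4,6) (column 6).
Same diagonal: (4,6)–(6,4) (|4−6| = |6−4| = 2).
Total attacking pairs: 3.

3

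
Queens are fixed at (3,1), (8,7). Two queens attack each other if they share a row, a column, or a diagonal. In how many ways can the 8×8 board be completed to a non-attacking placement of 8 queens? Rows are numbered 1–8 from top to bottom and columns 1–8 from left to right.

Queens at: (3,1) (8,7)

Branch on row 1: col 2 → 0; col 4 → 1; col 5 → 1; col 6 → 1; col 8 → 0.
Sum: 0 + 1 + 1 + 1 + 0 = 3.

3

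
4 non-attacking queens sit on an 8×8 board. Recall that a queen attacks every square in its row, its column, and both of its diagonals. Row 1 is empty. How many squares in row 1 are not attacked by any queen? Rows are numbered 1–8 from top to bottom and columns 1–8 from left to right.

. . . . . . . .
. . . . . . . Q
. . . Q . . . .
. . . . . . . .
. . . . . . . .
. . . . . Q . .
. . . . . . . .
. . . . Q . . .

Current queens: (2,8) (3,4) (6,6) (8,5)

(2,8) attacks row 1 at column 8 and diagonals 7.
(3,4) attacks row 1 at column 4 and diagonals 2, 6.
(6,6) attacks row 1 at column 6 and diagonals 1.
(8,5) attacks row 1 at column 5.
Attacked columns: {1, 2, 4, 5, 6, 7, 8}. Safe: {3}.

1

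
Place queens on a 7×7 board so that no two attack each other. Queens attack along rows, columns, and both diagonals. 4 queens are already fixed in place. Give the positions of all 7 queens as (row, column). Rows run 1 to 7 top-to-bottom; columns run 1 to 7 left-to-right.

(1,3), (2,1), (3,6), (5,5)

Row 4: attacked by (1,3)→{3,6}; (2,1)→{1,3}; (3,6)→{5,6,7}; (5,5)→{4,5,6}. Safe: 2. Place at column 2.
Row 6: attacked by (1,3)→{3}; (2,1)→{1,5}; (3,6)→{3,6}; (4,2)→{2,4}; (5,5)→{4,5,6}. Safe: 7. Place at column 7.
Row 7: attacked by (1,3)→{3}; (2,1)→{1,6}; (3,6)→{2,6}; (4,2)→{2,5}; (5,5)→{3,5,7}; (6,7)→{6,7}. Safe: 4. Place at column 4.
Columns [3, 1, 6, 2, 5, 7, 4], r−c [-2, 1, -3, 2, 0, -1, 3], r+c [4, 3, 9, 6, 10, 13, 11] are all distinct, so no two queens attack.

(1,3) (2,1) (3,6) (4,2) (5,5) (6,7) (7,4)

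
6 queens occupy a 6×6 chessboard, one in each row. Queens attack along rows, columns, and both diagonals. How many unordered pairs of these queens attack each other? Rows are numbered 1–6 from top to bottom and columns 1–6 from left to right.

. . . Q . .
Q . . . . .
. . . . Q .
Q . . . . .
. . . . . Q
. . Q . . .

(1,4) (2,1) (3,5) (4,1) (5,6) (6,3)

3

Same column: (2,1)–(4,1) (column 1).
Same diagonal: (1,4)–(4,1) (|1−4| = |4−1| = 3); (4,1)–(6,3) (|4−6| = |1−3| = 2).
Total attacking pairs: 3.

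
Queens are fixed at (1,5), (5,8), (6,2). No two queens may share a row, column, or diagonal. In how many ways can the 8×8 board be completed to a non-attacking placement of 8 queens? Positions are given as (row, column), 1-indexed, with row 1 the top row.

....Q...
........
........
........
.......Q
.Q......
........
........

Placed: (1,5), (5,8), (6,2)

Branch on row 2: col 1 → 1; col 3 → 1; col 7 → 0.
Sum: 1 + 1 + 0 = 2.

2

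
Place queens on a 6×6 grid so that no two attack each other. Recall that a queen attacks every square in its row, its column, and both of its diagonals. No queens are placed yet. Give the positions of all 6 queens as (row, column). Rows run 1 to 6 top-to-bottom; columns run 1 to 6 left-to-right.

Row 1: Safe: 1, 2, 3, 4, 5, 6. Place at column 3.
Row 2: attacked by (1,3)→{2,3,4}. Safe: 1, 5, 6. Place at column 6.
Row 3: attacked by (1,3)→{1,3,5}; (2,6)→{5,6}. Safe: 2, 4. Place at column 2.
Row 4: attacked by (1,3)→{3,6}; (2,6)→{4,6}; (3,2)→{1,2,3}. Safe: 5. Place at column 5.
Row 5: attacked by (1,3)→{3}; (2,6)→{3,6}; (3,2)→{2,4}; (4,5)→{4,5,6}. Safe: 1. Place at column 1.
Row 6: attacked by (1,3)→{3}; (2,6)→{2,6}; (3,2)→{2,5}; (4,5)→{3,5}; (5,1)→{1,2}. Safe: 4. Place at column 4.
Columns [3, 6, 2, 5, 1, 4], r−c [-2, -4, 1, -1, 4, 2], r+c [4, 8, 5, 9, 6, 10] are all distinct, so no two queens attack.

(1,3) (2,6) (3,2) (4,5) (5,1) (6,4)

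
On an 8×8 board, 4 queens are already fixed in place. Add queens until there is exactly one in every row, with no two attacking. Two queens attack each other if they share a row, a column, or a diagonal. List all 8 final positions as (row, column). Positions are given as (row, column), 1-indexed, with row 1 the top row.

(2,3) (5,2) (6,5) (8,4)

Row 1: attacked by (2,3)→{2,3,4}; (5,2)→{2,6}; (6,5)→{5}; (8,4)→{4}. Safe: 1, 7, 8. Place at column 8.
Row 3: attacked by (1,8)→{6,8}; (2,3)→{2,3,4}; (5,2)→{2,4}; (6,5)→{2,5,8}; (8,4)→{4}. Safe: 1, 7. Place at column 1.
Row 4: attacked by (1,8)→{5,8}; (2,3)→{1,3,5}; (3,1)→{1,2}; (5,2)→{1,2,3}; (6,5)→{3,5,7}; (8,4)→{4,8}. Safe: 6. Place at column 6.
Row 7: attacked by (1,8)→{2,8}; (2,3)→{3,8}; (3,1)→{1,5}; (4,6)→{3,6}; (5,2)→{2,4}; (6,5)→{4,5,6}; (8,4)→{3,4,5}. Safe: 7. Place at column 7.
Columns [8, 3, 1, 6, 2, 5, 7, 4], r−c [-7, -1, 2, -2, 3, 1, 0, 4], r+c [9, 5, 4, 10, 7, 11, 14, 12] are all distinct, so no two queens attack.

(1,8) (2,3) (3,1) (4,6) (5,2) (6,5) (7,7) (8,4)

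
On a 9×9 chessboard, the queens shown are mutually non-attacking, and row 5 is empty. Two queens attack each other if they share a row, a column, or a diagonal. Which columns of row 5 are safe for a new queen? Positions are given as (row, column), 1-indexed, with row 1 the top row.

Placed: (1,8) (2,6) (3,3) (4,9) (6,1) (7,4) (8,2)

(1,8) attacks row 5 at column 8 and diagonals 4.
(2,6) attacks row 5 at column 6 and diagonals 3, 9.
(3,3) attacks row 5 at column 3 and diagonals 1, 5.
(4,9) attacks row 5 at column 9 and diagonals 8.
(6,1) attacks row 5 at column 1 and diagonals 2.
(7,4) attacks row 5 at column 4 and diagonals 2, 6.
(8,2) attacks row 5 at column 2 and diagonals 5.
Attacked columns: {1, 2, 3, 4, 5, 6, 8, 9}. Safe: {7}.

columns 7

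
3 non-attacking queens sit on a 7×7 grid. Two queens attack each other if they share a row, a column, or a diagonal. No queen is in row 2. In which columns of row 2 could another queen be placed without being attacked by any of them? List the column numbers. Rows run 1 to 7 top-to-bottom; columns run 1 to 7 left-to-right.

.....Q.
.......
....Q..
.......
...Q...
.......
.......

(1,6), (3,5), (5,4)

(1,6) attacks row 2 at column 6 and diagonals 5, 7.
(3,5) attacks row 2 at column 5 and diagonals 4, 6.
(5,4) attacks row 2 at column 4 and diagonals 1, 7.
Attacked columns: {1, 4, 5, 6, 7}. Safe: {2, 3}.

columns 2, 3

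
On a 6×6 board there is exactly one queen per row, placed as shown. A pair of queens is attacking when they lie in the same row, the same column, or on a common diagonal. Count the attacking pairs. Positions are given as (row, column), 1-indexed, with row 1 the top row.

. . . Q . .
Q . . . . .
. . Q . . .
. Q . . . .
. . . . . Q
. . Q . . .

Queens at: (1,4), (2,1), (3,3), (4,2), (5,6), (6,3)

2

Same column: (3,3)–(6,3) (column 3).
Same diagonal: (3,3)–(4,2) (|3−4| = |3−2| = 1).
Total attacking pairs: 2.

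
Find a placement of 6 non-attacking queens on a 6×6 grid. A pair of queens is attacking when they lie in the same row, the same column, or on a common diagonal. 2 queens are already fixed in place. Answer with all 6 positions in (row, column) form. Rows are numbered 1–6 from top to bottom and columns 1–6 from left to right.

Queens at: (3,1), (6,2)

Row 1: attacked by (3,1)→{1,3}; (6,2)→{2}. Safe: 4, 5, 6. Place at column 5.
Row 2: attacked by (1,5)→{4,5,6}; (3,1)→{1,2}; (6,2)→{2,6}. Safe: 3. Place at column 3.
Row 4: attacked by (1,5)→{2,5}; (2,3)→{1,3,5}; (3,1)→{1,2}; (6,2)→{2,4}. Safe: 6. Place at column 6.
Row 5: attacked by (1,5)→{1,5}; (2,3)→{3,6}; (3,1)→{1,3}; (4,6)→{5,6}; (6,2)→{1,2,3}. Safe: 4. Place at column 4.
Columns [5, 3, 1, 6, 4, 2], r−c [-4, -1, 2, -2, 1, 4], r+c [6, 5, 4, 10, 9, 8] are all distinct, so no two queens attack.

(1,5) (2,3) (3,1) (4,6) (5,4) (6,2)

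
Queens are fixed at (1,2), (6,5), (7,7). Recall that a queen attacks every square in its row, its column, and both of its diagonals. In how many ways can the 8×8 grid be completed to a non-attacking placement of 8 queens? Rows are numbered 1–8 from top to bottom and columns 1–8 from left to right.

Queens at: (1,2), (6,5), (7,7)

Branch on row 2: col 4 → 0; col 6 → 0; col 8 → 1.
Sum: 0 + 0 + 1 = 1.

1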